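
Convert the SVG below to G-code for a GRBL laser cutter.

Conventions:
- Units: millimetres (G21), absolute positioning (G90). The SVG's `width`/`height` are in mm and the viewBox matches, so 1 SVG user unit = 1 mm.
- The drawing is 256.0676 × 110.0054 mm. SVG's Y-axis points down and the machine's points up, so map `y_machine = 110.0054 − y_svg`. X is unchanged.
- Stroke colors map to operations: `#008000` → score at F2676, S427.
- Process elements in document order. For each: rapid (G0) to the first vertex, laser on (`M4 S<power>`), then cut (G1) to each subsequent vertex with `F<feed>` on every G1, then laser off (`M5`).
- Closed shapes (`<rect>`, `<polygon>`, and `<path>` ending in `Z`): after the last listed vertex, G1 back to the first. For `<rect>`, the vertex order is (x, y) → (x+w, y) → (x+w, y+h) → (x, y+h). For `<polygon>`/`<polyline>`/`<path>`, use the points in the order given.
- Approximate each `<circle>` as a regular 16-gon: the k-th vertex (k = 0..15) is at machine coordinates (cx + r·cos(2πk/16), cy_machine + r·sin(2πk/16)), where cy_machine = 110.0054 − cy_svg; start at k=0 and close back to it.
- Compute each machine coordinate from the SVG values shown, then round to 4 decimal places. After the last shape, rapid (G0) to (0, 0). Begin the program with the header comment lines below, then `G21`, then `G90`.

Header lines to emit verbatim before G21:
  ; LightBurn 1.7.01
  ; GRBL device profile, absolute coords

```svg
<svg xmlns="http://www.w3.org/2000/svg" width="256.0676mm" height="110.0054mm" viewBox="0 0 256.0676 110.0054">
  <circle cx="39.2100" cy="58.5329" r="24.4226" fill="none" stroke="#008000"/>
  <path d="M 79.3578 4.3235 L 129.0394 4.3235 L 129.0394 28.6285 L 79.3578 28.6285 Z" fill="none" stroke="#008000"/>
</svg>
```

viewBox `0 0 256.0676 110.0054` with mm width/height → 1 unit = 1 mm. Flip: y_m = 110.0054 − y_svg.

**Shape 1** — `<circle>` circle, stroke `#008000` → score (S427, F2676). Machine vertices: (63.6326,51.4725) → (61.7735,60.8186) → (56.4794,68.7419) → (48.5561,74.0360) → (39.2100,75.8951) → (29.8639,74.0360) → (21.9406,68.7419) → (16.6465,60.8186) → (14.7874,51.4725) → (16.6465,42.1264) → (21.9406,34.2031) → (29.8639,28.9090) → (39.2100,27.0499) → (48.5561,28.9090) → (56.4794,34.2031) → (61.7735,42.1264) → (63.6326,51.4725). Closed: final G1 returns to the first vertex.

**Shape 2** — `<path>` rectangle, stroke `#008000` → score (S427, F2676). Machine vertices: (79.3578,105.6819) → (129.0394,105.6819) → (129.0394,81.3769) → (79.3578,81.3769) → (79.3578,105.6819). Closed: final G1 returns to the first vertex.

; LightBurn 1.7.01
; GRBL device profile, absolute coords
G21
G90
G0 X63.6326 Y51.4725
M4 S427
G1 X61.7735 Y60.8186 F2676
G1 X56.4794 Y68.7419 F2676
G1 X48.5561 Y74.0360 F2676
G1 X39.2100 Y75.8951 F2676
G1 X29.8639 Y74.0360 F2676
G1 X21.9406 Y68.7419 F2676
G1 X16.6465 Y60.8186 F2676
G1 X14.7874 Y51.4725 F2676
G1 X16.6465 Y42.1264 F2676
G1 X21.9406 Y34.2031 F2676
G1 X29.8639 Y28.9090 F2676
G1 X39.2100 Y27.0499 F2676
G1 X48.5561 Y28.9090 F2676
G1 X56.4794 Y34.2031 F2676
G1 X61.7735 Y42.1264 F2676
G1 X63.6326 Y51.4725 F2676
M5
G0 X79.3578 Y105.6819
M4 S427
G1 X129.0394 Y105.6819 F2676
G1 X129.0394 Y81.3769 F2676
G1 X79.3578 Y81.3769 F2676
G1 X79.3578 Y105.6819 F2676
M5
G0 X0.0000 Y0.0000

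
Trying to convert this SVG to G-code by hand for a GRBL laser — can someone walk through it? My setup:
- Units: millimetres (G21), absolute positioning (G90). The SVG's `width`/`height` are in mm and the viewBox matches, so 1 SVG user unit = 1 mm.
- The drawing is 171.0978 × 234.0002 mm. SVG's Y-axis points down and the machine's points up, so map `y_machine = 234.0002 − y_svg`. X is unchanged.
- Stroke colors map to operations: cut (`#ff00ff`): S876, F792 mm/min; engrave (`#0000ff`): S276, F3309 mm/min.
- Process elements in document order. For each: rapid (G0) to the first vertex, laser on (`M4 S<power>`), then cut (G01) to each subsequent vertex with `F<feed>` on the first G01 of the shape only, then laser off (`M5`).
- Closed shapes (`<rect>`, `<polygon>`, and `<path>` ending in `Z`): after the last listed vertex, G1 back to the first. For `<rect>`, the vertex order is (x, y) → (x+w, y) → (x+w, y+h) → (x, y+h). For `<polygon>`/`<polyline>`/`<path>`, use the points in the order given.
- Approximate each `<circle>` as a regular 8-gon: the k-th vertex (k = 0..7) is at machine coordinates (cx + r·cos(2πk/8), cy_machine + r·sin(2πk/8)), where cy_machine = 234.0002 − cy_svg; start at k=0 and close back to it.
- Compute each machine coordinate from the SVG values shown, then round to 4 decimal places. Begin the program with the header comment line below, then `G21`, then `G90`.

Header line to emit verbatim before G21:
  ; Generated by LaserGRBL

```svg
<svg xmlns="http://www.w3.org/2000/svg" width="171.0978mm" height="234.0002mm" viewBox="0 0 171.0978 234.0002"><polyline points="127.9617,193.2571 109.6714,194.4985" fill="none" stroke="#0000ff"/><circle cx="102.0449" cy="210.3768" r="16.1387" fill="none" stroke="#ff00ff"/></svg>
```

; Generated by LaserGRBL
G21
G90
G0 X127.9617 Y40.7431
M4 S276
G01 X109.6714 Y39.5017 F3309
M5
G0 X118.1836 Y23.6234
M4 S876
G01 X113.4567 Y35.0352 F792
G01 X102.0449 Y39.7621
G01 X90.6331 Y35.0352
G01 X85.9062 Y23.6234
G01 X90.6331 Y12.2116
G01 X102.0449 Y7.4847
G01 X113.4567 Y12.2116
G01 X118.1836 Y23.6234
M5

viewBox `0 0 171.0978 234.0002` with mm width/height → 1 unit = 1 mm. Flip: y_m = 234.0002 − y_svg.

**Shape 1** — `<polyline>` line segment, stroke `#0000ff` → engrave (S276, F3309). Machine vertices: (127.9617,40.7431) → (109.6714,39.5017). Open path.

**Shape 2** — `<circle>` circle, stroke `#ff00ff` → cut (S876, F792). Machine vertices: (118.1836,23.6234) → (113.4567,35.0352) → (102.0449,39.7621) → (90.6331,35.0352) → (85.9062,23.6234) → (90.6331,12.2116) → (102.0449,7.4847) → (113.4567,12.2116) → (118.1836,23.6234). Closed: final G1 returns to the first vertex.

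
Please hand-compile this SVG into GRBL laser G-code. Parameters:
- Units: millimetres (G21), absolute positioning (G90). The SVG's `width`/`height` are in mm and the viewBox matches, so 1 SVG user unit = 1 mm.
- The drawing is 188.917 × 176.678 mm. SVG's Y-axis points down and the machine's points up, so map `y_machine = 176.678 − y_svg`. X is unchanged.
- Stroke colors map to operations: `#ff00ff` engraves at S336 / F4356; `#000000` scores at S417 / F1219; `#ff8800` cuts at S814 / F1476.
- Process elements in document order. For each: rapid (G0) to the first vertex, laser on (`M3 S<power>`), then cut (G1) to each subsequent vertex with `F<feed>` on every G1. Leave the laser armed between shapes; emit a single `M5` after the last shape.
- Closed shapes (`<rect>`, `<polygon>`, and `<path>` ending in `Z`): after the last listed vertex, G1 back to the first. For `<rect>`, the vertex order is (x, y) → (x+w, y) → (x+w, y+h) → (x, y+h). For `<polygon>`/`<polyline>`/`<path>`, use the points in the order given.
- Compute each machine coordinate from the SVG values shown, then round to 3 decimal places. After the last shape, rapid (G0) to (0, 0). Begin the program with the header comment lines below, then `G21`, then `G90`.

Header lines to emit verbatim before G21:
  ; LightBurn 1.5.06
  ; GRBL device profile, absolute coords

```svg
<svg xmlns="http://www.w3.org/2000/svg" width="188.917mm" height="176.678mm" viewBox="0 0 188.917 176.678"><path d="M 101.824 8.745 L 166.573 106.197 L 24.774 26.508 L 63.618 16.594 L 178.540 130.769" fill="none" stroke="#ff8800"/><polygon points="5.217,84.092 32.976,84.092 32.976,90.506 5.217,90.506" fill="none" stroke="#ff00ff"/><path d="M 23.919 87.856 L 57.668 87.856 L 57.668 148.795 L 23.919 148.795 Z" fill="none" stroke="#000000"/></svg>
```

Since the viewBox matches the mm dimensions, user units are millimetres directly. The only transform is the Y-flip y_m = 176.678 − y_svg.

Shape 1 is a open polyline drawn with `<path>`. Its stroke #ff8800 means cut at S814, F1476. After flipping Y the toolpath is (101.824,167.933) → (166.573,70.481) → (24.774,150.170) → (63.618,160.084) → (178.540,45.909).

Shape 2 is a rectangle drawn with `<polygon>`. Its stroke #ff00ff means engrave at S336, F4356. After flipping Y the toolpath is (5.217,92.586) → (32.976,92.586) → (32.976,86.172) → (5.217,86.172) → (5.217,92.586), returning to the start.

Shape 3 is a rectangle drawn with `<path>`. Its stroke #000000 means score at S417, F1219. After flipping Y the toolpath is (23.919,88.822) → (57.668,88.822) → (57.668,27.883) → (23.919,27.883) → (23.919,88.822), returning to the start.

; LightBurn 1.5.06
; GRBL device profile, absolute coords
G21
G90
G0 X101.824 Y167.933
M3 S814
G1 X166.573 Y70.481 F1476
G1 X24.774 Y150.170 F1476
G1 X63.618 Y160.084 F1476
G1 X178.540 Y45.909 F1476
G0 X5.217 Y92.586
M3 S336
G1 X32.976 Y92.586 F4356
G1 X32.976 Y86.172 F4356
G1 X5.217 Y86.172 F4356
G1 X5.217 Y92.586 F4356
G0 X23.919 Y88.822
M3 S417
G1 X57.668 Y88.822 F1219
G1 X57.668 Y27.883 F1219
G1 X23.919 Y27.883 F1219
G1 X23.919 Y88.822 F1219
M5
G0 X0.000 Y0.000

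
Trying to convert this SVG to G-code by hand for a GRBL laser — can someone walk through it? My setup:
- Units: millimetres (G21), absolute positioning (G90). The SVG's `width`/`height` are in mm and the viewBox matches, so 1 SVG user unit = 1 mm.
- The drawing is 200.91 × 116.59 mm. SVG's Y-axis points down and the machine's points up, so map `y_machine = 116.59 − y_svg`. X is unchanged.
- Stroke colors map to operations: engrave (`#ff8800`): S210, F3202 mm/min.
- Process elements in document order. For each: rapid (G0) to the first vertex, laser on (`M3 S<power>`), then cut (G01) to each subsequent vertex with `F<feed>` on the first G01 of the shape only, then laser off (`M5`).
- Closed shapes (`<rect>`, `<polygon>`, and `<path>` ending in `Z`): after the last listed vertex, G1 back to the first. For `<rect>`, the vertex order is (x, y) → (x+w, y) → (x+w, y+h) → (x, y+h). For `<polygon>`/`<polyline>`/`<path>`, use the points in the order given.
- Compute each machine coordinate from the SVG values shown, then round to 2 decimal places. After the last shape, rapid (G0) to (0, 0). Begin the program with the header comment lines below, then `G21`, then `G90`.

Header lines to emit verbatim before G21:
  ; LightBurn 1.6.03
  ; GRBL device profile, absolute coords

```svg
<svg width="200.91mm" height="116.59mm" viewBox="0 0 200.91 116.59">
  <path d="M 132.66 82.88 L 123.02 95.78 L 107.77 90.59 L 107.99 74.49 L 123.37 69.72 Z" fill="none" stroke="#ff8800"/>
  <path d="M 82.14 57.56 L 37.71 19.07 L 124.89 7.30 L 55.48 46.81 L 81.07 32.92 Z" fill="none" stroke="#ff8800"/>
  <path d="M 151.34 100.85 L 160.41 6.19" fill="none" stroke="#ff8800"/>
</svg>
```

1 u = 1 mm; y_m = 116.59 − y.

[1] `<path>` regular polygon, #ff8800→engrave S210 F3202: (132.66,33.71) → (123.02,20.81) → (107.77,26.00) → (107.99,42.10) → (123.37,46.87) → (132.66,33.71) (closed)

[2] `<path>` closed polygon, #ff8800→engrave S210 F3202: (82.14,59.03) → (37.71,97.52) → (124.89,109.29) → (55.48,69.78) → (81.07,83.67) → (82.14,59.03) (closed)

[3] `<path>` line segment, #ff8800→engrave S210 F3202: (151.34,15.74) → (160.41,110.40)

; LightBurn 1.6.03
; GRBL device profile, absolute coords
G21
G90
G0 X132.66 Y33.71
M3 S210
G01 X123.02 Y20.81 F3202
G01 X107.77 Y26.00
G01 X107.99 Y42.10
G01 X123.37 Y46.87
G01 X132.66 Y33.71
M5
G0 X82.14 Y59.03
M3 S210
G01 X37.71 Y97.52 F3202
G01 X124.89 Y109.29
G01 X55.48 Y69.78
G01 X81.07 Y83.67
G01 X82.14 Y59.03
M5
G0 X151.34 Y15.74
M3 S210
G01 X160.41 Y110.40 F3202
M5
G0 X0.00 Y0.00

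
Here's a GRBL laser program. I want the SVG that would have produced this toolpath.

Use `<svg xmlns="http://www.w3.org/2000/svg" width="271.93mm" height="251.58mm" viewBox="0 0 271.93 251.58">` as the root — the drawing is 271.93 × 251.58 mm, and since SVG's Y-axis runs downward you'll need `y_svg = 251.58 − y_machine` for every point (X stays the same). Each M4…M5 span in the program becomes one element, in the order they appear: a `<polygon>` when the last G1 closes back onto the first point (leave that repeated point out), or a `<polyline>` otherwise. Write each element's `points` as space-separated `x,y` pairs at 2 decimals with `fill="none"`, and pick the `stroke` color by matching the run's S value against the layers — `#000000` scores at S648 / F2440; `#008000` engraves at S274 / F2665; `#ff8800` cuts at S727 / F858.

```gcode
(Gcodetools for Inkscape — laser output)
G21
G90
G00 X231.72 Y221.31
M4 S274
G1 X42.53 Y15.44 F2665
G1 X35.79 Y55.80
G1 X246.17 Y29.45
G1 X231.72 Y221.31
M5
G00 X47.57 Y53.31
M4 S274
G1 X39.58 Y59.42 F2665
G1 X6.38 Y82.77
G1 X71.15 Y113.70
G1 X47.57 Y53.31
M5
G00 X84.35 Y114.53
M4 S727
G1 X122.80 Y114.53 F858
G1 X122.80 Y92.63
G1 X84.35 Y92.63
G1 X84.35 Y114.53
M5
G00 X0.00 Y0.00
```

Each laser-on run becomes one SVG element. Flip Y back into SVG space with y_svg = 251.58 − y_machine.

Run 1: S274 ⇒ engrave layer `#008000`. The run returns to its start, so emit a `<polygon>` with points (Y-flipped): 231.72,30.27 42.53,236.14 35.79,195.78 246.17,222.13.

Run 2: power S274 maps to stroke `#008000` (engrave). The run returns to its start, so emit a `<polygon>` with points (Y-flipped): 47.57,198.27 39.58,192.16 6.38,168.81 71.15,137.88.

Run 3: the run's S727 means `#ff8800` (cut). The run returns to its start, so emit a `<polygon>` with points (Y-flipped): 84.35,137.05 122.80,137.05 122.80,158.95 84.35,158.95.

<svg xmlns="http://www.w3.org/2000/svg" width="271.93mm" height="251.58mm" viewBox="0 0 271.93 251.58">
  <polygon points="231.72,30.27 42.53,236.14 35.79,195.78 246.17,222.13" fill="none" stroke="#008000"/>
  <polygon points="47.57,198.27 39.58,192.16 6.38,168.81 71.15,137.88" fill="none" stroke="#008000"/>
  <polygon points="84.35,137.05 122.80,137.05 122.80,158.95 84.35,158.95" fill="none" stroke="#ff8800"/>
</svg>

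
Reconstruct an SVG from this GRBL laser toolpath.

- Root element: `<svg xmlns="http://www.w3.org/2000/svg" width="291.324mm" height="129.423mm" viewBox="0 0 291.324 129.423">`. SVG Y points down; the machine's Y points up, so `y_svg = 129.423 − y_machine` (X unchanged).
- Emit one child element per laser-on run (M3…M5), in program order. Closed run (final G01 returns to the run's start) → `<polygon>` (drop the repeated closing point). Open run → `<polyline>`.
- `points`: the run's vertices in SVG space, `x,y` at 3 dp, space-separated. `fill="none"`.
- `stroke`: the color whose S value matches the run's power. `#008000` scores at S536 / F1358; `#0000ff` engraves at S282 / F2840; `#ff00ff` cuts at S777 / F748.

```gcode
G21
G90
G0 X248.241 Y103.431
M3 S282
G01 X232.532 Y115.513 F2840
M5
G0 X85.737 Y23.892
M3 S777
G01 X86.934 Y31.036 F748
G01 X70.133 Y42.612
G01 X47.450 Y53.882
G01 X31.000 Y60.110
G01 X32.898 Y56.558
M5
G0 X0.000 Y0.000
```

<svg xmlns="http://www.w3.org/2000/svg" width="291.324mm" height="129.423mm" viewBox="0 0 291.324 129.423">
  <polyline points="248.241,25.992 232.532,13.910" fill="none" stroke="#0000ff"/>
  <polyline points="85.737,105.531 86.934,98.387 70.133,86.811 47.450,75.541 31.000,69.313 32.898,72.865" fill="none" stroke="#ff00ff"/>
</svg>

Machine Y-up, SVG Y-down with viewBox height 129.423, so y_svg = 129.423 − y_machine; X carries over.

Run 1: power S282 maps to stroke `#0000ff` (engrave). The run is open, so emit a `<polyline>` with points (Y-flipped): 248.241,25.992 232.532,13.910.

Run 2: S777 ⇒ cut layer `#ff00ff`. The run is open, so emit a `<polyline>` with points (Y-flipped): 85.737,105.531 86.934,98.387 70.133,86.811 47.450,75.541 31.000,69.313 32.898,72.865.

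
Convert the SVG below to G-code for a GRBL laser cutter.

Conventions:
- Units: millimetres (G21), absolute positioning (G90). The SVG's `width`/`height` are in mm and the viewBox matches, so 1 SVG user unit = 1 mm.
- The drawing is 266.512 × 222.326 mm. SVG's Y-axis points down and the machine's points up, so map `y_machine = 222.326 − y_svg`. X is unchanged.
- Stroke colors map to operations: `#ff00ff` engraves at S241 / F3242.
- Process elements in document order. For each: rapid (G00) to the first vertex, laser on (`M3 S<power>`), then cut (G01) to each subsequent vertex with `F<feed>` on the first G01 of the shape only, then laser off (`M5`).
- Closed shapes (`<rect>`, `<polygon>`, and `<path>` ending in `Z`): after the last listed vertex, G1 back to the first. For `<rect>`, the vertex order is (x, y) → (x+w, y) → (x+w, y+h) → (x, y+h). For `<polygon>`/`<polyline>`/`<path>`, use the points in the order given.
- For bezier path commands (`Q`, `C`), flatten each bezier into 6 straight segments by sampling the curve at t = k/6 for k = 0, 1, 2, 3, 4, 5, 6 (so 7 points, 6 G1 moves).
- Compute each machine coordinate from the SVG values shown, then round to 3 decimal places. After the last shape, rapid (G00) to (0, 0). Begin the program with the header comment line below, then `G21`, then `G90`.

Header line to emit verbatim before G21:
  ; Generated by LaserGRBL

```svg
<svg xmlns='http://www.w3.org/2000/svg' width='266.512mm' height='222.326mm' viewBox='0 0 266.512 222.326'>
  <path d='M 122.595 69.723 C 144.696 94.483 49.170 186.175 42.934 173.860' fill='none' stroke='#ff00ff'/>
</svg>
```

; Generated by LaserGRBL
G21
G90
G00 X122.595 Y152.603
M3 S241
G01 X124.801 Y135.437 F3242
G01 X113.151 Y111.863
G01 X93.391 Y86.631
G01 X71.270 Y64.489
G01 X52.535 Y50.184
G01 X42.934 Y48.466
M5
G00 X0.000 Y0.000

1 u = 1 mm; y_m = 222.326 − y.

[1] `<path>` cubic bezier, #ff00ff→engrave S241 F3242: (122.595,152.603) → (124.801,135.437) → (113.151,111.863) → (93.391,86.631) → (71.270,64.489) → (52.535,50.184) → (42.934,48.466)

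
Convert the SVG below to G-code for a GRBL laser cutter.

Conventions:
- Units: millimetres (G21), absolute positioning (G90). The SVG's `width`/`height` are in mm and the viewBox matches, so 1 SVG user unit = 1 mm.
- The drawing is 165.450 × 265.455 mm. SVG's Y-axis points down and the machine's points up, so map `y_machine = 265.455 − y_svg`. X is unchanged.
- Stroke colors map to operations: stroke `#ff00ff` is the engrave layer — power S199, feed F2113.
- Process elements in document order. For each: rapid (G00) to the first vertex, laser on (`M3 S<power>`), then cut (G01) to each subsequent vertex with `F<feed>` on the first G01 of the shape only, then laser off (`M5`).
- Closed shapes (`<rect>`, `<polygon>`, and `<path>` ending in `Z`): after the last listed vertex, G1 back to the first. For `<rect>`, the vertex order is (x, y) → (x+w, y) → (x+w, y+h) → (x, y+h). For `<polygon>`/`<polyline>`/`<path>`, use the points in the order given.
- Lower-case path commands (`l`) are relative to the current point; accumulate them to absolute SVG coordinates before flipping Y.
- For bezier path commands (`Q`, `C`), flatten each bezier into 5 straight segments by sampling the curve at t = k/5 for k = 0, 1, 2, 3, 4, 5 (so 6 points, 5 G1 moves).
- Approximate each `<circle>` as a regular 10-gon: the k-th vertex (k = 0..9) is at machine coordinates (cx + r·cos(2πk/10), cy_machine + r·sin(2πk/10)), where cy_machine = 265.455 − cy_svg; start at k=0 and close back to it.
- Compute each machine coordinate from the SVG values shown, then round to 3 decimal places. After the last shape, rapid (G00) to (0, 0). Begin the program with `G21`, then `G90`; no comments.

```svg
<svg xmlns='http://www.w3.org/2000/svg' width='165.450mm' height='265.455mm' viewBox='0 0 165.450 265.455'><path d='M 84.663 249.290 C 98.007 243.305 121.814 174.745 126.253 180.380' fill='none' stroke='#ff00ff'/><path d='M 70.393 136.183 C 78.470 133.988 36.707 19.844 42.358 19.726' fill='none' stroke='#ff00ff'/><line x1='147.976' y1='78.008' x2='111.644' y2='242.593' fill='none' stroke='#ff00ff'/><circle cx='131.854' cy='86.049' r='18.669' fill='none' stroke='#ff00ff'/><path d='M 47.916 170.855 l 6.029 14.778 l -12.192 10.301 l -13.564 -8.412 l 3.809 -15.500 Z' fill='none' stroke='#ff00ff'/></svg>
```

G21
G90
G00 X84.663 Y16.165
M3 S199
G01 X93.686 Y26.171 F2113
G01 X103.789 Y44.630
G01 X113.539 Y64.977
G01 X121.504 Y80.647
G01 X126.253 Y85.075
M5
G00 X70.393 Y129.272
M3 S199
G01 X70.036 Y142.215 F2113
G01 X62.386 Y171.179
G01 X52.111 Y205.317
G01 X43.879 Y233.783
G01 X42.358 Y245.729
M5
G00 X147.976 Y187.447
M3 S199
G01 X111.644 Y22.862 F2113
M5
G00 X150.523 Y179.406
M3 S199
G01 X146.958 Y190.379 F2113
G01 X137.623 Y197.161
G01 X126.085 Y197.161
G01 X116.750 Y190.379
G01 X113.185 Y179.406
G01 X116.750 Y168.433
G01 X126.085 Y161.651
G01 X137.623 Y161.651
G01 X146.958 Y168.433
G01 X150.523 Y179.406
M5
G00 X47.916 Y94.600
M3 S199
G01 X53.945 Y79.822 F2113
G01 X41.753 Y69.521
G01 X28.189 Y77.933
G01 X31.998 Y93.433
G01 X47.916 Y94.600
M5
G00 X0.000 Y0.000

viewBox `0 0 165.450 265.455` with mm width/height → 1 unit = 1 mm. Flip: y_m = 265.455 − y_svg.

**Shape 1** — `<path>` cubic bezier, stroke `#ff00ff` → engrave (S199, F2113). Control points (SVG): P0=(84.663,249.290), P1=(98.007,243.305), P2=(121.814,174.745), P3=(126.253,180.380); sampled at t=k/5. Machine vertices: (84.663,16.165) → (93.686,26.171) → (103.789,44.630) → (113.539,64.977) → (121.504,80.647) → (126.253,85.075). Open path.

**Shape 2** — `<path>` cubic bezier, stroke `#ff00ff` → engrave (S199, F2113). Control points (SVG): P0=(70.393,136.183), P1=(78.470,133.988), P2=(36.707,19.844), P3=(42.358,19.726); sampled at t=k/5. Machine vertices: (70.393,129.272) → (70.036,142.215) → (62.386,171.179) → (52.111,205.317) → (43.879,233.783) → (42.358,245.729). Open path.

**Shape 3** — `<line>` line segment, stroke `#ff00ff` → engrave (S199, F2113). Machine vertices: (147.976,187.447) → (111.644,22.862). Open path.

**Shape 4** — `<circle>` circle, stroke `#ff00ff` → engrave (S199, F2113). Machine vertices: (150.523,179.406) → (146.958,190.379) → (137.623,197.161) → (126.085,197.161) → (116.750,190.379) → (113.185,179.406) → (116.750,168.433) → (126.085,161.651) → (137.623,161.651) → (146.958,168.433) → (150.523,179.406). Closed: final G1 returns to the first vertex.

**Shape 5** — `<path>` regular polygon, stroke `#ff00ff` → engrave (S199, F2113). Machine vertices: (47.916,94.600) → (53.945,79.822) → (41.753,69.521) → (28.189,77.933) → (31.998,93.433) → (47.916,94.600). Closed: final G1 returns to the first vertex.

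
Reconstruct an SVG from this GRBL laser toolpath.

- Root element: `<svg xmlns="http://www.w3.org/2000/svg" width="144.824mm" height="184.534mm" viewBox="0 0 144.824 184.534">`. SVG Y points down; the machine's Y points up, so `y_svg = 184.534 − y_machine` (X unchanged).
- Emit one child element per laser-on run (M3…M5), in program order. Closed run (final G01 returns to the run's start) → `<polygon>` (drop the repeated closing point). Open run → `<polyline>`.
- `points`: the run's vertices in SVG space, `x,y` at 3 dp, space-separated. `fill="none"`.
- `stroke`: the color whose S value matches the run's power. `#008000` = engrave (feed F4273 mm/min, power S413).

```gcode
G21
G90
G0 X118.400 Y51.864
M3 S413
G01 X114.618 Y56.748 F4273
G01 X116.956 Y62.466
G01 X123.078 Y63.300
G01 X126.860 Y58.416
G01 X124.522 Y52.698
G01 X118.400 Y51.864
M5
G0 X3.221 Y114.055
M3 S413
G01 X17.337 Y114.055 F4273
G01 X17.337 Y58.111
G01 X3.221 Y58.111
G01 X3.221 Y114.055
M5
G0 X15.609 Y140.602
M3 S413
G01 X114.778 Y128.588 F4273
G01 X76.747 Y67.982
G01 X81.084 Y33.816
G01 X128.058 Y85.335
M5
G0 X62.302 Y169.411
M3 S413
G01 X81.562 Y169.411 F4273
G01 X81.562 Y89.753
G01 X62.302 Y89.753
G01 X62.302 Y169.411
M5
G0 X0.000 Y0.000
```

Each laser-on run becomes one SVG element. Flip Y back into SVG space with y_svg = 184.534 − y_machine. Every run uses S413, so all elements get stroke `#008000` (engrave).

Run 1: The run returns to its start, so emit a `<polygon>` with points (Y-flipped): 118.400,132.670 114.618,127.786 116.956,122.068 123.078,121.234 126.860,126.118 124.522,131.836.

Run 2: The run returns to its start, so emit a `<polygon>` with points (Y-flipped): 3.221,70.479 17.337,70.479 17.337,126.423 3.221,126.423.

Run 3: The run is open, so emit a `<polyline>` with points (Y-flipped): 15.609,43.932 114.778,55.946 76.747,116.552 81.084,150.718 128.058,99.199.

Run 4: The run returns to its start, so emit a `<polygon>` with points (Y-flipped): 62.302,15.123 81.562,15.123 81.562,94.781 62.302,94.781.

<svg xmlns="http://www.w3.org/2000/svg" width="144.824mm" height="184.534mm" viewBox="0 0 144.824 184.534">
  <polygon points="118.400,132.670 114.618,127.786 116.956,122.068 123.078,121.234 126.860,126.118 124.522,131.836" fill="none" stroke="#008000"/>
  <polygon points="3.221,70.479 17.337,70.479 17.337,126.423 3.221,126.423" fill="none" stroke="#008000"/>
  <polyline points="15.609,43.932 114.778,55.946 76.747,116.552 81.084,150.718 128.058,99.199" fill="none" stroke="#008000"/>
  <polygon points="62.302,15.123 81.562,15.123 81.562,94.781 62.302,94.781" fill="none" stroke="#008000"/>
</svg>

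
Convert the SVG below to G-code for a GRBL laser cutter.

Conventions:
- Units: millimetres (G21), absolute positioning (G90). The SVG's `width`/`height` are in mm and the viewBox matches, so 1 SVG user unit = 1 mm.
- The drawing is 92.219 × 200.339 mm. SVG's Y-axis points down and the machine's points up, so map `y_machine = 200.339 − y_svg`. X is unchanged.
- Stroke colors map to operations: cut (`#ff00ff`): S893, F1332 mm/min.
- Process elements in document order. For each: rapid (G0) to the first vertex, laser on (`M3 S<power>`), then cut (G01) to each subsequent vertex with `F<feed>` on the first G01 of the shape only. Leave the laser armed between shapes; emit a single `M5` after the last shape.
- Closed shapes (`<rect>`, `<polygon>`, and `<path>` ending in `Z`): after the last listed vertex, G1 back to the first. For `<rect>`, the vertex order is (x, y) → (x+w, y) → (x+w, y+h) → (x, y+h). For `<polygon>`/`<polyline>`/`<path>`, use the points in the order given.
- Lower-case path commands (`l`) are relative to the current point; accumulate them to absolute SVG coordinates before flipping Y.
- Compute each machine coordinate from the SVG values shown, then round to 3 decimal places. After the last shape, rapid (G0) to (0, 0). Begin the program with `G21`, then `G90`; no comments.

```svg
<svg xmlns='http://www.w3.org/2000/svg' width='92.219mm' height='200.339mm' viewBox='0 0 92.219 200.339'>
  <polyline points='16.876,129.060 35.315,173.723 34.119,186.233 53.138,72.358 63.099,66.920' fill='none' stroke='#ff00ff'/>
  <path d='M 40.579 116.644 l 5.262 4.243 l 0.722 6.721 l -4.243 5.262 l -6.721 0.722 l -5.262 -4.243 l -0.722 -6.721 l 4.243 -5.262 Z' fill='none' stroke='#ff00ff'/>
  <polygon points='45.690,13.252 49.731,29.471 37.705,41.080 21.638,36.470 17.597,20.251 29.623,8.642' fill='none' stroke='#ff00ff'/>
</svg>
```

Since the viewBox matches the mm dimensions, user units are millimetres directly. The only transform is the Y-flip y_m = 200.339 − y_svg.

Shape 1 is a open polyline drawn with `<polyline>`. Its stroke #ff00ff means cut at S893, F1332. After flipping Y the toolpath is (16.876,71.279) → (35.315,26.616) → (34.119,14.106) → (53.138,127.981) → (63.099,133.419).

Shape 2 is a regular polygon drawn with `<path>`. Its stroke #ff00ff means cut at S893, F1332. After flipping Y the toolpath is (40.579,83.695) → (45.841,79.452) → (46.563,72.731) → (42.320,67.469) → (35.599,66.747) → (30.337,70.990) → (29.615,77.711) → (33.858,82.973) → (40.579,83.695), returning to the start.

Shape 3 is a regular polygon drawn with `<polygon>`. Its stroke #ff00ff means cut at S893, F1332. After flipping Y the toolpath is (45.690,187.087) → (49.731,170.868) → (37.705,159.259) → (21.638,163.869) → (17.597,180.088) → (29.623,191.697) → (45.690,187.087), returning to the start.

G21
G90
G0 X16.876 Y71.279
M3 S893
G01 X35.315 Y26.616 F1332
G01 X34.119 Y14.106
G01 X53.138 Y127.981
G01 X63.099 Y133.419
G0 X40.579 Y83.695
M3 S893
G01 X45.841 Y79.452 F1332
G01 X46.563 Y72.731
G01 X42.320 Y67.469
G01 X35.599 Y66.747
G01 X30.337 Y70.990
G01 X29.615 Y77.711
G01 X33.858 Y82.973
G01 X40.579 Y83.695
G0 X45.690 Y187.087
M3 S893
G01 X49.731 Y170.868 F1332
G01 X37.705 Y159.259
G01 X21.638 Y163.869
G01 X17.597 Y180.088
G01 X29.623 Y191.697
G01 X45.690 Y187.087
M5
G0 X0.000 Y0.000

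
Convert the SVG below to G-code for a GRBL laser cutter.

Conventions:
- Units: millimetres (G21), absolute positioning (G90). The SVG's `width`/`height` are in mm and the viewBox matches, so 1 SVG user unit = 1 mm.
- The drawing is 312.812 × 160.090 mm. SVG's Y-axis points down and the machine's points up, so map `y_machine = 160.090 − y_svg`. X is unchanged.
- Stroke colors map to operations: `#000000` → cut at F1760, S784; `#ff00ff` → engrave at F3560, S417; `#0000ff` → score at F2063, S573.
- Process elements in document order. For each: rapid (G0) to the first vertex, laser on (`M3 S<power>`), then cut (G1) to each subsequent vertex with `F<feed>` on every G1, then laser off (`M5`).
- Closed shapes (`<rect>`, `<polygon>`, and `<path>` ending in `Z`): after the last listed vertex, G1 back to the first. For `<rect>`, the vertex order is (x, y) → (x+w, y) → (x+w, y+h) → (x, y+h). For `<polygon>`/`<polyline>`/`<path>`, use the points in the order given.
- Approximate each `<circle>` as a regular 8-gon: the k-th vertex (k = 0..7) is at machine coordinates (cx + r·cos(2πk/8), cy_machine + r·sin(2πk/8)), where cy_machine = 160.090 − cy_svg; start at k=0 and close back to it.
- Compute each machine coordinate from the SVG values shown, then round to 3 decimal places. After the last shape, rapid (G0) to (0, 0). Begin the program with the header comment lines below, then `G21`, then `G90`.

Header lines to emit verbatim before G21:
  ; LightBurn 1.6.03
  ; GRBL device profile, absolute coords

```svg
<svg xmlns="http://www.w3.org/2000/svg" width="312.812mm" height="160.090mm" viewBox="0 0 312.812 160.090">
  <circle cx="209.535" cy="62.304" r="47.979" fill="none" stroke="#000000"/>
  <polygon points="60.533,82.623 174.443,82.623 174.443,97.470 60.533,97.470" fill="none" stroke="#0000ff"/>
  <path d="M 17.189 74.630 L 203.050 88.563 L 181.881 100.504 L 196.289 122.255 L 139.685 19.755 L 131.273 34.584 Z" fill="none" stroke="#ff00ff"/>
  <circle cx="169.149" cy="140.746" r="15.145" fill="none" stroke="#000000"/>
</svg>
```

viewBox `0 0 312.812 160.090` with mm width/height → 1 unit = 1 mm. Flip: y_m = 160.090 − y_svg.

**Shape 1** — `<circle>` circle, stroke `#000000` → cut (S784, F1760). Machine vertices: (257.514,97.786) → (243.461,131.712) → (209.535,145.765) → (175.609,131.712) → (161.556,97.786) → (175.609,63.860) → (209.535,49.807) → (243.461,63.860) → (257.514,97.786). Closed: final G1 returns to the first vertex.

**Shape 2** — `<polygon>` rectangle, stroke `#0000ff` → score (S573, F2063). Machine vertices: (60.533,77.467) → (174.443,77.467) → (174.443,62.620) → (60.533,62.620) → (60.533,77.467). Closed: final G1 returns to the first vertex.

**Shape 3** — `<path>` closed polygon, stroke `#ff00ff` → engrave (S417, F3560). Machine vertices: (17.189,85.460) → (203.050,71.527) → (181.881,59.586) → (196.289,37.835) → (139.685,140.335) → (131.273,125.506) → (17.189,85.460). Closed: final G1 returns to the first vertex.

**Shape 4** — `<circle>` circle, stroke `#000000` → cut (S784, F1760). Machine vertices: (184.294,19.344) → (179.858,30.053) → (169.149,34.489) → (158.440,30.053) → (154.004,19.344) → (158.440,8.635) → (169.149,4.199) → (179.858,8.635) → (184.294,19.344). Closed: final G1 returns to the first vertex.

; LightBurn 1.6.03
; GRBL device profile, absolute coords
G21
G90
G0 X257.514 Y97.786
M3 S784
G1 X243.461 Y131.712 F1760
G1 X209.535 Y145.765 F1760
G1 X175.609 Y131.712 F1760
G1 X161.556 Y97.786 F1760
G1 X175.609 Y63.860 F1760
G1 X209.535 Y49.807 F1760
G1 X243.461 Y63.860 F1760
G1 X257.514 Y97.786 F1760
M5
G0 X60.533 Y77.467
M3 S573
G1 X174.443 Y77.467 F2063
G1 X174.443 Y62.620 F2063
G1 X60.533 Y62.620 F2063
G1 X60.533 Y77.467 F2063
M5
G0 X17.189 Y85.460
M3 S417
G1 X203.050 Y71.527 F3560
G1 X181.881 Y59.586 F3560
G1 X196.289 Y37.835 F3560
G1 X139.685 Y140.335 F3560
G1 X131.273 Y125.506 F3560
G1 X17.189 Y85.460 F3560
M5
G0 X184.294 Y19.344
M3 S784
G1 X179.858 Y30.053 F1760
G1 X169.149 Y34.489 F1760
G1 X158.440 Y30.053 F1760
G1 X154.004 Y19.344 F1760
G1 X158.440 Y8.635 F1760
G1 X169.149 Y4.199 F1760
G1 X179.858 Y8.635 F1760
G1 X184.294 Y19.344 F1760
M5
G0 X0.000 Y0.000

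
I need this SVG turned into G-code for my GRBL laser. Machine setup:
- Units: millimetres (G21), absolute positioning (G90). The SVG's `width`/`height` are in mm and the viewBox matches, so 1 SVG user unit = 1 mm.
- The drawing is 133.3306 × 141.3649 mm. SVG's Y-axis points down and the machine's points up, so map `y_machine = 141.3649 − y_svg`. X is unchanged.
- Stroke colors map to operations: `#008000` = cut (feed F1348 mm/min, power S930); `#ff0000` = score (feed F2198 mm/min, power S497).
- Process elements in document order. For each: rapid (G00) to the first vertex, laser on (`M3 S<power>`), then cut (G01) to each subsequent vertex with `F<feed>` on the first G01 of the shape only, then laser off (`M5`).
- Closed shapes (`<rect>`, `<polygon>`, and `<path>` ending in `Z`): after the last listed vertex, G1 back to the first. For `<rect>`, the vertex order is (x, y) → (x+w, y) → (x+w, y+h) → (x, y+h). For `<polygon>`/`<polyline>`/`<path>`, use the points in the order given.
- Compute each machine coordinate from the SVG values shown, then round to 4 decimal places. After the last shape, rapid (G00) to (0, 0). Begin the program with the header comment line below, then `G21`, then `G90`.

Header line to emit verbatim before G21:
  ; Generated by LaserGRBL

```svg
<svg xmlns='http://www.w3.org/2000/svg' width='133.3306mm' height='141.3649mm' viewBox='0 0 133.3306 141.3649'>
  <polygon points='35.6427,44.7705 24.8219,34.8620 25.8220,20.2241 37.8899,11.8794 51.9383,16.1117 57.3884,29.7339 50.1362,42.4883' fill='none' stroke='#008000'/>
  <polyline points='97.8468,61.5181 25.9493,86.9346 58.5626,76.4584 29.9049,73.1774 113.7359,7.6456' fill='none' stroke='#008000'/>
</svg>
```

viewBox `0 0 133.3306 141.3649` with mm width/height → 1 unit = 1 mm. Flip: y_m = 141.3649 − y_svg.

**Shape 1** — `<polygon>` regular polygon, stroke `#008000` → cut (S930, F1348). Machine vertices: (35.6427,96.5944) → (24.8219,106.5029) → (25.8220,121.1408) → (37.8899,129.4855) → (51.9383,125.2532) → (57.3884,111.6310) → (50.1362,98.8766) → (35.6427,96.5944). Closed: final G1 returns to the first vertex.

**Shape 2** — `<polyline>` open polyline, stroke `#008000` → cut (S930, F1348). Machine vertices: (97.8468,79.8468) → (25.9493,54.4303) → (58.5626,64.9065) → (29.9049,68.1875) → (113.7359,133.7193). Open path.

; Generated by LaserGRBL
G21
G90
G00 X35.6427 Y96.5944
M3 S930
G01 X24.8219 Y106.5029 F1348
G01 X25.8220 Y121.1408
G01 X37.8899 Y129.4855
G01 X51.9383 Y125.2532
G01 X57.3884 Y111.6310
G01 X50.1362 Y98.8766
G01 X35.6427 Y96.5944
M5
G00 X97.8468 Y79.8468
M3 S930
G01 X25.9493 Y54.4303 F1348
G01 X58.5626 Y64.9065
G01 X29.9049 Y68.1875
G01 X113.7359 Y133.7193
M5
G00 X0.0000 Y0.0000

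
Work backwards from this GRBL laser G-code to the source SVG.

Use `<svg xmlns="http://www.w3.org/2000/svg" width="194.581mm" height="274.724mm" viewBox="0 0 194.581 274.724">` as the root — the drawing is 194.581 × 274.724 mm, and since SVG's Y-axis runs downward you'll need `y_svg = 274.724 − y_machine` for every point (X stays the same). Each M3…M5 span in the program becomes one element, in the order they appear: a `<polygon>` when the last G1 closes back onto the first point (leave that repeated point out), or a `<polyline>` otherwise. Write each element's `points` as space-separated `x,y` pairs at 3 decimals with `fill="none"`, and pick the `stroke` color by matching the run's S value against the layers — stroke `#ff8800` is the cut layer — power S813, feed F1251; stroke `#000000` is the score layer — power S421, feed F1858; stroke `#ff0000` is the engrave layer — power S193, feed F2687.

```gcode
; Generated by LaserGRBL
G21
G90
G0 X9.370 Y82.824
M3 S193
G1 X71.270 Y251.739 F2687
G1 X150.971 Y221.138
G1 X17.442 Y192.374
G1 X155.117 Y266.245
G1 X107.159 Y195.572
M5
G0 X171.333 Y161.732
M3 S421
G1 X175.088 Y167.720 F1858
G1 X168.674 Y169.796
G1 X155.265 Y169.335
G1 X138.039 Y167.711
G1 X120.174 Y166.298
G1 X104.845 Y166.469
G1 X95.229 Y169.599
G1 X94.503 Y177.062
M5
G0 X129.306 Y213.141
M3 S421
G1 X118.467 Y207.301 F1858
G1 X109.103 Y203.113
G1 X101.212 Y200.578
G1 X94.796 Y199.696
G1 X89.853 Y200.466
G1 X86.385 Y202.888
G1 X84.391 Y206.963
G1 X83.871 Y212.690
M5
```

Each laser-on run becomes one SVG element. Flip Y back into SVG space with y_svg = 274.724 − y_machine.

Run 1: power S193 maps to stroke `#ff0000` (engrave). The run is open, so emit a `<polyline>` with points (Y-flipped): 9.370,191.900 71.270,22.985 150.971,53.586 17.442,82.350 155.117,8.479 107.159,79.152.

Run 2: S421 ⇒ score layer `#000000`. The run is open, so emit a `<polyline>` with points (Y-flipped): 171.333,112.992 175.088,107.004 168.674,104.928 155.265,105.389 138.039,107.013 120.174,108.426 104.845,108.255 95.229,105.125 94.503,97.662.

Run 3: S421 ⇒ score layer `#000000`. The run is open, so emit a `<polyline>` with points (Y-flipped): 129.306,61.583 118.467,67.423 109.103,71.611 101.212,74.146 94.796,75.028 89.853,74.258 86.385,71.836 84.391,67.761 83.871,62.034.

<svg xmlns="http://www.w3.org/2000/svg" width="194.581mm" height="274.724mm" viewBox="0 0 194.581 274.724">
  <polyline points="9.370,191.900 71.270,22.985 150.971,53.586 17.442,82.350 155.117,8.479 107.159,79.152" fill="none" stroke="#ff0000"/>
  <polyline points="171.333,112.992 175.088,107.004 168.674,104.928 155.265,105.389 138.039,107.013 120.174,108.426 104.845,108.255 95.229,105.125 94.503,97.662" fill="none" stroke="#000000"/>
  <polyline points="129.306,61.583 118.467,67.423 109.103,71.611 101.212,74.146 94.796,75.028 89.853,74.258 86.385,71.836 84.391,67.761 83.871,62.034" fill="none" stroke="#000000"/>
</svg>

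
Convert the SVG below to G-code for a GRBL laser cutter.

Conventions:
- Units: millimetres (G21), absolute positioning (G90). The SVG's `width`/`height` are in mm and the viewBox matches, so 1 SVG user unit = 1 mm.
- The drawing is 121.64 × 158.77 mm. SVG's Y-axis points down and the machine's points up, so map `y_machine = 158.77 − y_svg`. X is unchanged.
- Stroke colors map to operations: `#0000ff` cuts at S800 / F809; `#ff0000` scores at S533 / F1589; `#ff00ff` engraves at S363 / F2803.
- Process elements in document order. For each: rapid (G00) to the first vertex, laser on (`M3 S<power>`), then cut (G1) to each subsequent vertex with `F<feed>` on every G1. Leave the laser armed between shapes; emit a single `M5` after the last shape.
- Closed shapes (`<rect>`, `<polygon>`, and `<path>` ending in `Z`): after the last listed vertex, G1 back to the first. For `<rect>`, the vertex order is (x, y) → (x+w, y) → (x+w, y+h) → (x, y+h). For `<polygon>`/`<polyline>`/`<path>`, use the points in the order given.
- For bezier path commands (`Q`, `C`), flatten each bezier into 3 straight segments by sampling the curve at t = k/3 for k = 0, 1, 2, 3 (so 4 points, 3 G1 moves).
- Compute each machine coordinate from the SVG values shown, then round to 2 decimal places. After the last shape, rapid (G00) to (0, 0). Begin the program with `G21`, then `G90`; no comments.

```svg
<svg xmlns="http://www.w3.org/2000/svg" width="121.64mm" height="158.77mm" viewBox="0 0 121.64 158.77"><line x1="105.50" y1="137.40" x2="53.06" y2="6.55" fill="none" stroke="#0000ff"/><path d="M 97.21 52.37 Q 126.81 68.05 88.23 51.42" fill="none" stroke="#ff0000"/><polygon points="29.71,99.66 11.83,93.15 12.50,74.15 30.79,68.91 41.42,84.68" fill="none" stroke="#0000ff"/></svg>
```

G21
G90
G00 X105.50 Y21.37
M3 S800
G1 X53.06 Y152.22 F809
G00 X97.21 Y106.40
M3 S533
G1 X109.37 Y99.54 F1589
G1 X106.37 Y99.85 F1589
G1 X88.23 Y107.35 F1589
G00 X29.71 Y59.11
M3 S800
G1 X11.83 Y65.62 F809
G1 X12.50 Y84.62 F809
G1 X30.79 Y89.86 F809
G1 X41.42 Y74.09 F809
G1 X29.71 Y59.11 F809
M5
G00 X0.00 Y0.00

viewBox `0 0 121.64 158.77` with mm width/height → 1 unit = 1 mm. Flip: y_m = 158.77 − y_svg.

**Shape 1** — `<line>` line segment, stroke `#0000ff` → cut (S800, F809). Machine vertices: (105.50,21.37) → (53.06,152.22). Open path.

**Shape 2** — `<path>` quadratic bezier, stroke `#ff0000` → score (S533, F1589). Control points (SVG): P0=(97.21,52.37), P1=(126.81,68.05), P2=(88.23,51.42); sampled at t=k/3. Machine vertices: (97.21,106.40) → (109.37,99.54) → (106.37,99.85) → (88.23,107.35). Open path.

**Shape 3** — `<polygon>` regular polygon, stroke `#0000ff` → cut (S800, F809). Machine vertices: (29.71,59.11) → (11.83,65.62) → (12.50,84.62) → (30.79,89.86) → (41.42,74.09) → (29.71,59.11). Closed: final G1 returns to the first vertex.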